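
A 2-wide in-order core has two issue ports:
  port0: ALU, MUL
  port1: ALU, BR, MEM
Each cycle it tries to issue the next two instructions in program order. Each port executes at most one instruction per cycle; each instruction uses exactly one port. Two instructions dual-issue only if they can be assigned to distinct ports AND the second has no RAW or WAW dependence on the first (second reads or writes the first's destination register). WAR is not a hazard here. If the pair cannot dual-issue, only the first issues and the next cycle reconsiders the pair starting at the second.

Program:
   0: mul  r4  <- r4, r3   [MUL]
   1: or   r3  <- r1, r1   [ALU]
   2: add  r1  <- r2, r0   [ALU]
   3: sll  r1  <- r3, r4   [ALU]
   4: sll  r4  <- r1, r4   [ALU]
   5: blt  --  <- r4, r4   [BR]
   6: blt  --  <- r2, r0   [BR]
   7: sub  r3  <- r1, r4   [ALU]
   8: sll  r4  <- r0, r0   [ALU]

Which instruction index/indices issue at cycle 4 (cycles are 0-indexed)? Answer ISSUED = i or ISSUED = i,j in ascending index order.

  cy0 -> i0/i1 (mul;or) dual
  cy1 -> i2 (add) WAW r1
  cy2 -> i3 (sll) RAW r1
  cy3 -> i4 (sll) RAW r4
  cy4 -> i5 (blt) no-port BR/BR
  cy5 -> i6/i7 (blt;sub) dual
  cy6 -> i8 (sll) tail

ISSUED = 5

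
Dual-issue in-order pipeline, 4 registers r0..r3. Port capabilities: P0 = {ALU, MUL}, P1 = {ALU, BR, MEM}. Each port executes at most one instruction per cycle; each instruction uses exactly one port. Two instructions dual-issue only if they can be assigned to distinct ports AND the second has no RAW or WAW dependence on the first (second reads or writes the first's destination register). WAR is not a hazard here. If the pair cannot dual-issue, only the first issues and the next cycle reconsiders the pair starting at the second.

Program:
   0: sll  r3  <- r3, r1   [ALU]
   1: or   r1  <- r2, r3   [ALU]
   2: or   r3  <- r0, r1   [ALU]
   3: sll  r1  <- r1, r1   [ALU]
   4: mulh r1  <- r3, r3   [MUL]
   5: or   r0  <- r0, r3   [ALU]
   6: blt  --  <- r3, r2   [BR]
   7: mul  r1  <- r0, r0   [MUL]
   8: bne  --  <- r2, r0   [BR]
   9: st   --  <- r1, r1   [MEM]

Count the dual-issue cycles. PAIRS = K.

PAIRS = 3

  cy0 -> i0 (sll) RAW r3
  cy1 -> i1 (or) RAW r1
  cy2 -> i2,i3 (or+sll) pair
  cy3 -> i4,i5 (mulh+or) pair
  cy4 -> i6,i7 (blt+mul) pair
  cy5 -> i8 (bne) no-port BR/MEM
  cy6 -> i9 (st) tail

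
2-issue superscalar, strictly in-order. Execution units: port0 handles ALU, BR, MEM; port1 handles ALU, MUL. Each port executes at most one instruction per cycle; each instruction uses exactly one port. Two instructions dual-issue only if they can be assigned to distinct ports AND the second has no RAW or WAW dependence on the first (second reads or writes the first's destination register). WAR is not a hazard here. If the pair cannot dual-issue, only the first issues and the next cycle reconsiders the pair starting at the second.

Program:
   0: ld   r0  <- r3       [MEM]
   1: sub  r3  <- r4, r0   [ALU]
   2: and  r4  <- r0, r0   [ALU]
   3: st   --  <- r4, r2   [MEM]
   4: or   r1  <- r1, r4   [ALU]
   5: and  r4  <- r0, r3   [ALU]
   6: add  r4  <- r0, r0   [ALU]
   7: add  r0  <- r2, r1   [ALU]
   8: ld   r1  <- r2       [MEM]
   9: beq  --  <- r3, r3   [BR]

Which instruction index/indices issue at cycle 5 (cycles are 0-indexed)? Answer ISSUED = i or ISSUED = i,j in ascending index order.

ISSUED = 8

#0 head=0: ld.MEM i0 RAW r0
#1 head=1: sub.ALU;and.ALU i1&i2 pair
#2 head=3: st.MEM;or.ALU i3&i4 pair
#3 head=5: and.ALU i5 WAW r4
#4 head=6: add.ALU;add.ALU i6&i7 pair
#5 head=8: ld.MEM i8 no-port MEM/BR
#6 head=9: beq.BR i9 tail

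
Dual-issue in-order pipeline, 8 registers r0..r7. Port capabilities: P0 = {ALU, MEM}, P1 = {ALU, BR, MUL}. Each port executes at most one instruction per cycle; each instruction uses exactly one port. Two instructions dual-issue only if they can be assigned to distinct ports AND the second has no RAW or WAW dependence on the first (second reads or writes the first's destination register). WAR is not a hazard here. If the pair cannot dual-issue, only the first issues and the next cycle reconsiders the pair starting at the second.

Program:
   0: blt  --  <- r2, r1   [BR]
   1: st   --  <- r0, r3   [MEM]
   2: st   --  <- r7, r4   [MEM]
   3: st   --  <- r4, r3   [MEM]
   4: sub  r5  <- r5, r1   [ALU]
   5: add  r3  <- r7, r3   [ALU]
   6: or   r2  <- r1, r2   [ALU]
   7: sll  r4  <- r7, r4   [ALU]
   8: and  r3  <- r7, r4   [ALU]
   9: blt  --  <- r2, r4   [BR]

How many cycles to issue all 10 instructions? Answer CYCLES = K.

0. blt.BR+st.MEM @i0,i1  | pair
1. st.MEM @i2  | no-port MEM/MEM
2. st.MEM+sub.ALU @i3,i4  | pair
3. add.ALU+or.ALU @i5,i6  | pair
4. sll.ALU @i7  | RAW r4
5. and.ALU+blt.BR @i8,i9  | pair

CYCLES = 6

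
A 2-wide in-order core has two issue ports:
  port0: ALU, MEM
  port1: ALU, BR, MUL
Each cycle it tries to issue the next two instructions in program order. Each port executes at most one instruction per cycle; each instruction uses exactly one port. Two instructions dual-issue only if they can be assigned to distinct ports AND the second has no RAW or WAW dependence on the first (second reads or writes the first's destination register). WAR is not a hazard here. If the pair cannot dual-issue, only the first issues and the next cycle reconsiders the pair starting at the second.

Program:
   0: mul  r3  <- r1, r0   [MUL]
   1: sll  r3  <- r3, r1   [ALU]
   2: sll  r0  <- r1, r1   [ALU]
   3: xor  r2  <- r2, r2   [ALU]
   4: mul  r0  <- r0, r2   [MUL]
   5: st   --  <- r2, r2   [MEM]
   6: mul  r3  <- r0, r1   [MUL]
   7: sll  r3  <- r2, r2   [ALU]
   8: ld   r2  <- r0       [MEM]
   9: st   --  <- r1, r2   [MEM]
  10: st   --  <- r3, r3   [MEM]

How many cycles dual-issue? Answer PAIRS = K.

PAIRS = 3

  cy0 -> i0 (mul) RAW+WAW r3
  cy1 -> i1&i2 (sll+sll) dual
  cy2 -> i3 (xor) RAW r2
  cy3 -> i4&i5 (mul+st) dual
  cy4 -> i6 (mul) WAW r3
  cy5 -> i7&i8 (sll+ld) dual
  cy6 -> i9 (st) no-port MEM/MEM
  cy7 -> i10 (st) tail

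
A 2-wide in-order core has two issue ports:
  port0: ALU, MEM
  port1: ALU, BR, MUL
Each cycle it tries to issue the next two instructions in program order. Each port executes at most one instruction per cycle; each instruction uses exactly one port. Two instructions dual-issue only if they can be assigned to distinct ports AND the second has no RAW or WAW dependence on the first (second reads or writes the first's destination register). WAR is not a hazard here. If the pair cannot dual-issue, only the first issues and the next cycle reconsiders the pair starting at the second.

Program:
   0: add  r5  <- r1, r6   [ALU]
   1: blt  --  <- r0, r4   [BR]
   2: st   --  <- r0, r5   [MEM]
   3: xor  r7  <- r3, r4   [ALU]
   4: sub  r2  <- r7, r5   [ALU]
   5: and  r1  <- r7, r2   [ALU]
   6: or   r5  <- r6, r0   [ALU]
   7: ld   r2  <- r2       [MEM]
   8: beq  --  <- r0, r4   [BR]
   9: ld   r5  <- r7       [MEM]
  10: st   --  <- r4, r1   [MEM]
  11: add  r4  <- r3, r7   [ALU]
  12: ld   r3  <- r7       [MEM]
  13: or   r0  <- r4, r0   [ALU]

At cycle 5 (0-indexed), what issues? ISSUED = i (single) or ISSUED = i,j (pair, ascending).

ISSUED = 9

c0: i0+i1 add.ALU blt.BR  dual
c1: i2+i3 st.MEM xor.ALU  dual
c2: i4 sub.ALU  RAW r2
c3: i5+i6 and.ALU or.ALU  dual
c4: i7+i8 ld.MEM beq.BR  dual
c5: i9 ld.MEM  no-port MEM/MEM
c6: i10+i11 st.MEM add.ALU  dual
c7: i12+i13 ld.MEM or.ALU  dual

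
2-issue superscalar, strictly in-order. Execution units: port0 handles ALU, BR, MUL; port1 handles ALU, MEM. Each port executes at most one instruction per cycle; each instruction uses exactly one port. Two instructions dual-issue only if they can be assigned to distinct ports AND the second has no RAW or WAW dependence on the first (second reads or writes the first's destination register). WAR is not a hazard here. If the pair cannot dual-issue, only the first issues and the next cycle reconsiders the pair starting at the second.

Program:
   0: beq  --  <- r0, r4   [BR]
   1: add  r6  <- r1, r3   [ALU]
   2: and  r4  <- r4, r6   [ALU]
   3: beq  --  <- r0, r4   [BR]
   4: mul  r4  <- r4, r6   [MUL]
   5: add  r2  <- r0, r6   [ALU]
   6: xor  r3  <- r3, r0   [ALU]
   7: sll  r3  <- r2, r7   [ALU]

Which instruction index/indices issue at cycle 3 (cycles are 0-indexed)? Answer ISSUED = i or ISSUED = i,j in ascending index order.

#0 head=0: beq.BR+add.ALU i0,i1 pair
#1 head=2: and.ALU i2 RAW r4
#2 head=3: beq.BR i3 no-port BR/MUL
#3 head=4: mul.MUL+add.ALU i4,i5 pair
#4 head=6: xor.ALU i6 WAW r3
#5 head=7: sll.ALU i7 tail

ISSUED = 4,5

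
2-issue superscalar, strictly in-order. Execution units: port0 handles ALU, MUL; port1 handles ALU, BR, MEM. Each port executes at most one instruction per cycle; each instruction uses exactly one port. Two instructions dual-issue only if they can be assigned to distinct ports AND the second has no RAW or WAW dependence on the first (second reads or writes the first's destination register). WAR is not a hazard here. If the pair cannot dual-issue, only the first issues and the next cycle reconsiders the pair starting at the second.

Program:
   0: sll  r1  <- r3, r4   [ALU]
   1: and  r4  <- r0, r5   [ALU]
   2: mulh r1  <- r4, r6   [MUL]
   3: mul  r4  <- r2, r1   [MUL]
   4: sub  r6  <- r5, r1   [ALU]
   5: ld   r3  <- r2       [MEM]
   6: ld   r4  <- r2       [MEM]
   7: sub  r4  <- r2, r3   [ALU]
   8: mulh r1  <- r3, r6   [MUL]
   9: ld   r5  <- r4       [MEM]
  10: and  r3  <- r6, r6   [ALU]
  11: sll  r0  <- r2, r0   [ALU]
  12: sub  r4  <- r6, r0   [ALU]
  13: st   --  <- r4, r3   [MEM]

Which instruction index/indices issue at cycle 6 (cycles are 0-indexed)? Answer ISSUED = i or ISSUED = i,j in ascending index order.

ISSUED = 9,10

  cy0 -> i0/i1 (sll;and) pair
  cy1 -> i2 (mulh) no-port MUL/MUL
  cy2 -> i3/i4 (mul;sub) pair
  cy3 -> i5 (ld) no-port MEM/MEM
  cy4 -> i6 (ld) WAW r4
  cy5 -> i7/i8 (sub;mulh) pair
  cy6 -> i9/i10 (ld;and) pair
  cy7 -> i11 (sll) RAW r0
  cy8 -> i12 (sub) RAW r4
  cy9 -> i13 (st) tail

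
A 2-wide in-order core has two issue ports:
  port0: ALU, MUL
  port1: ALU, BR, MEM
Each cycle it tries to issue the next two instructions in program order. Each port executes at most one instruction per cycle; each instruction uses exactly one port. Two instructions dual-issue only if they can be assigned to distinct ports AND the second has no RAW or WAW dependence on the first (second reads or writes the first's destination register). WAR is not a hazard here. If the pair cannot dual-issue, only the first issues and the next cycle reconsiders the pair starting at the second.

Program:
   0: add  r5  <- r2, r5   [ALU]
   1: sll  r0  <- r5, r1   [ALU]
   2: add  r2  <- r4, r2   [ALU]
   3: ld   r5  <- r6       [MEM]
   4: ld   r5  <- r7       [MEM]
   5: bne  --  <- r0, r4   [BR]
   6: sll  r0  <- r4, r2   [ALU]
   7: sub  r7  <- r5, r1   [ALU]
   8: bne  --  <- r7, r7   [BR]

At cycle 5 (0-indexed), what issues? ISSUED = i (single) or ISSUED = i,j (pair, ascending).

ISSUED = 7

0. add @i0  | RAW r5
1. sll+add @i1/i2  | 2-wide
2. ld @i3  | no-port MEM/MEM
3. ld @i4  | no-port MEM/BR
4. bne+sll @i5/i6  | 2-wide
5. sub @i7  | RAW r7
6. bne @i8  | tail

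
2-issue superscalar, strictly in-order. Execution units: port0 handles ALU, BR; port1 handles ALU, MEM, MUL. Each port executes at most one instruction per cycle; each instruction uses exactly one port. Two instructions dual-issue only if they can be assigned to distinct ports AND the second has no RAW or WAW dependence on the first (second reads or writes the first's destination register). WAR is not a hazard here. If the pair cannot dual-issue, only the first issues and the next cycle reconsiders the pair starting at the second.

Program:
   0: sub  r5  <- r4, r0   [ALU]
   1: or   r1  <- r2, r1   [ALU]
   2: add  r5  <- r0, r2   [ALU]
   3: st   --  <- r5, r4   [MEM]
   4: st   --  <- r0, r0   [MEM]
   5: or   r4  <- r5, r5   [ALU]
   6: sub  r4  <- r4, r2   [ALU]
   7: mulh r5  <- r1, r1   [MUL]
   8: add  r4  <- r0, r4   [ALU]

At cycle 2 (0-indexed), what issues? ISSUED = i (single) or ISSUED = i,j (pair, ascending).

ISSUED = 3

t=0 i0,i1:sub+or ; dual
t=1 i2:add ; RAW r5
t=2 i3:st ; no-port MEM/MEM
t=3 i4,i5:st+or ; dual
t=4 i6,i7:sub+mulh ; dual
t=5 i8:add ; tail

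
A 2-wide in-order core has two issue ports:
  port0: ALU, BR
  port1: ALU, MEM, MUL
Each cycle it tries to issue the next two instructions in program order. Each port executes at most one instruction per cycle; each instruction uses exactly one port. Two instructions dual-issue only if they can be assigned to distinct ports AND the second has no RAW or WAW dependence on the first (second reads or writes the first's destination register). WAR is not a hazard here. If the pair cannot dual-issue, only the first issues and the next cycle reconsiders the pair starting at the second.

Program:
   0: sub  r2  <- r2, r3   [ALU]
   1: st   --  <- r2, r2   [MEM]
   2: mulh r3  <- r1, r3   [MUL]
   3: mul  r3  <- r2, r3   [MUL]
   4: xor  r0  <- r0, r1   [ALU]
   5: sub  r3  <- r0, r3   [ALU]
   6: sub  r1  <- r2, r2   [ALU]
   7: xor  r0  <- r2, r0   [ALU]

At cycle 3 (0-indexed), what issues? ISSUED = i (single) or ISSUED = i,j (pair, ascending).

c0: i0 sub  RAW r2
c1: i1 st  no-port MEM/MUL
c2: i2 mulh  no-port MUL/MUL
c3: i3/i4 mul/xor  2-wide
c4: i5/i6 sub/sub  2-wide
c5: i7 xor  tail

ISSUED = 3,4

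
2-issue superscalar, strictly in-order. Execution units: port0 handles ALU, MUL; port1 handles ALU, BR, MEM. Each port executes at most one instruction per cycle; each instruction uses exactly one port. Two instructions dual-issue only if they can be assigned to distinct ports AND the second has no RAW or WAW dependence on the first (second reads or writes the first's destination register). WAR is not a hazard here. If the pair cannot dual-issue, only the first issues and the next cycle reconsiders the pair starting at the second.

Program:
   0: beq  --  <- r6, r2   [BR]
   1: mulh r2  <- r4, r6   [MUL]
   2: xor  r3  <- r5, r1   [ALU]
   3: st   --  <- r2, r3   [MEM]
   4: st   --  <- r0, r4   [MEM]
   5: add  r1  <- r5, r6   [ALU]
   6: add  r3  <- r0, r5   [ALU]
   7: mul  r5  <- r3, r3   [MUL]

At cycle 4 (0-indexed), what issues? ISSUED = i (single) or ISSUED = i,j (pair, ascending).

t=0 i0&i1:beq;mulh ; pair
t=1 i2:xor ; RAW r3
t=2 i3:st ; no-port MEM/MEM
t=3 i4&i5:st;add ; pair
t=4 i6:add ; RAW r3
t=5 i7:mul ; tail

ISSUED = 6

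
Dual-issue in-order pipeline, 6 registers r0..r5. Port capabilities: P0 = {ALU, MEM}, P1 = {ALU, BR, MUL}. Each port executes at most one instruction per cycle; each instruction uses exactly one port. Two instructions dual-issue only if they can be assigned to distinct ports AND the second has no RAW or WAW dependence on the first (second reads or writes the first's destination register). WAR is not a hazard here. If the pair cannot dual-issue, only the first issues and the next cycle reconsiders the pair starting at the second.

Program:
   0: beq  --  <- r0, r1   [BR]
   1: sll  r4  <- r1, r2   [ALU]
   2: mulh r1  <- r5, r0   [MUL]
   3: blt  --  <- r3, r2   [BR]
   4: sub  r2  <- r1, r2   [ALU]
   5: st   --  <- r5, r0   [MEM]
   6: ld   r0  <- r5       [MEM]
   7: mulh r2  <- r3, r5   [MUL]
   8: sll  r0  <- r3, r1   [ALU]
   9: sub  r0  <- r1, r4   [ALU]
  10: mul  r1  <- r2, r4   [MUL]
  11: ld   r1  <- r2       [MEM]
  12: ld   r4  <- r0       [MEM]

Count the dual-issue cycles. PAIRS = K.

PAIRS = 4

0. beq.BR;sll.ALU @i0/i1  | dual
1. mulh.MUL @i2  | no-port MUL/BR
2. blt.BR;sub.ALU @i3/i4  | dual
3. st.MEM @i5  | no-port MEM/MEM
4. ld.MEM;mulh.MUL @i6/i7  | dual
5. sll.ALU @i8  | WAW r0
6. sub.ALU;mul.MUL @i9/i10  | dual
7. ld.MEM @i11  | no-port MEM/MEM
8. ld.MEM @i12  | tail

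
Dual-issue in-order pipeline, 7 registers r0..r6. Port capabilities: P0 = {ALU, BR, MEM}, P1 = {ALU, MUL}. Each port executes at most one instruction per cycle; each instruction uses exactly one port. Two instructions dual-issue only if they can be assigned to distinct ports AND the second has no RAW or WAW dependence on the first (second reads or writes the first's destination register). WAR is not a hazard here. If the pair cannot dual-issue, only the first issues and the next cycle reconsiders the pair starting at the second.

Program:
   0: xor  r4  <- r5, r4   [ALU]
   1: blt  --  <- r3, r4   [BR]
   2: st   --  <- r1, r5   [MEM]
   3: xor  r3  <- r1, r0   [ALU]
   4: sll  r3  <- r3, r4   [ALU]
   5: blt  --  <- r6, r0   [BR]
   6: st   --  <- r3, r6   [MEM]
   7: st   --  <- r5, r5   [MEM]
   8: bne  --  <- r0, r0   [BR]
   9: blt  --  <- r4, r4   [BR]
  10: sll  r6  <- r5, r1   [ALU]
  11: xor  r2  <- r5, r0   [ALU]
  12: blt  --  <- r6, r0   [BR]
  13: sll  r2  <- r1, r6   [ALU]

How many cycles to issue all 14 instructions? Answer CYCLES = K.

0. xor.ALU @i0  | RAW r4
1. blt.BR @i1  | no-port BR/MEM
2. st.MEM/xor.ALU @i2&i3  | dual
3. sll.ALU/blt.BR @i4&i5  | dual
4. st.MEM @i6  | no-port MEM/MEM
5. st.MEM @i7  | no-port MEM/BR
6. bne.BR @i8  | no-port BR/BR
7. blt.BR/sll.ALU @i9&i10  | dual
8. xor.ALU/blt.BR @i11&i12  | dual
9. sll.ALU @i13  | tail

CYCLES = 10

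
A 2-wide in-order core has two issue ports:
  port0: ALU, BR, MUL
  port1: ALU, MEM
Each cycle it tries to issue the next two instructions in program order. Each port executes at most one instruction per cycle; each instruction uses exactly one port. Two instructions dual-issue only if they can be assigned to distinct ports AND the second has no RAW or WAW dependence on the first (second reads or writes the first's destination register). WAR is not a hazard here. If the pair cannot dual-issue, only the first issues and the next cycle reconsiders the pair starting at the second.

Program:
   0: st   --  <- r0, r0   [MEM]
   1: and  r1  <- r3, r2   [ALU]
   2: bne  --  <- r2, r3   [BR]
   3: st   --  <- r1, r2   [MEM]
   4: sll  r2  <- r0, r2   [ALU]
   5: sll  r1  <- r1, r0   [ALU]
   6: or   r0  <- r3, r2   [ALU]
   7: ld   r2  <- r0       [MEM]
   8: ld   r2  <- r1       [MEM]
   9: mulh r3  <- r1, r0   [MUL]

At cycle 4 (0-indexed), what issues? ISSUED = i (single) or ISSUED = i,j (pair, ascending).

#0 head=0: st.MEM and.ALU i0,i1 dual
#1 head=2: bne.BR st.MEM i2,i3 dual
#2 head=4: sll.ALU sll.ALU i4,i5 dual
#3 head=6: or.ALU i6 RAW r0
#4 head=7: ld.MEM i7 no-port MEM/MEM
#5 head=8: ld.MEM mulh.MUL i8,i9 dual

ISSUED = 7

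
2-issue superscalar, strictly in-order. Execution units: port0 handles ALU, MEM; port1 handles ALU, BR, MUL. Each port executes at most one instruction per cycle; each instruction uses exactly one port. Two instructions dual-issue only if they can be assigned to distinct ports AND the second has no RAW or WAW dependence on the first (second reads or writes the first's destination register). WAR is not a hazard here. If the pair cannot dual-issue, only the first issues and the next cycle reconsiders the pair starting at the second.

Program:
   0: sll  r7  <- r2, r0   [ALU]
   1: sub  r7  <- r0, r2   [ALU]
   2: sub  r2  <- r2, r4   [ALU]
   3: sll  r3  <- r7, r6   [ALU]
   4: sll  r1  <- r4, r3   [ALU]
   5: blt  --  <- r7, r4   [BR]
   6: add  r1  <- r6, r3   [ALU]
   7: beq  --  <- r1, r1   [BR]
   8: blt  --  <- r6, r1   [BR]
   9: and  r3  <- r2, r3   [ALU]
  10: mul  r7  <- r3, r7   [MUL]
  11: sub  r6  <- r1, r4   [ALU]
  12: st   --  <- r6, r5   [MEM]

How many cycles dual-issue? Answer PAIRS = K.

PAIRS = 4

  cy0 -> i0 (sll.ALU) WAW r7
  cy1 -> i1&i2 (sub.ALU/sub.ALU) 2-wide
  cy2 -> i3 (sll.ALU) RAW r3
  cy3 -> i4&i5 (sll.ALU/blt.BR) 2-wide
  cy4 -> i6 (add.ALU) RAW r1
  cy5 -> i7 (beq.BR) no-port BR/BR
  cy6 -> i8&i9 (blt.BR/and.ALU) 2-wide
  cy7 -> i10&i11 (mul.MUL/sub.ALU) 2-wide
  cy8 -> i12 (st.MEM) tail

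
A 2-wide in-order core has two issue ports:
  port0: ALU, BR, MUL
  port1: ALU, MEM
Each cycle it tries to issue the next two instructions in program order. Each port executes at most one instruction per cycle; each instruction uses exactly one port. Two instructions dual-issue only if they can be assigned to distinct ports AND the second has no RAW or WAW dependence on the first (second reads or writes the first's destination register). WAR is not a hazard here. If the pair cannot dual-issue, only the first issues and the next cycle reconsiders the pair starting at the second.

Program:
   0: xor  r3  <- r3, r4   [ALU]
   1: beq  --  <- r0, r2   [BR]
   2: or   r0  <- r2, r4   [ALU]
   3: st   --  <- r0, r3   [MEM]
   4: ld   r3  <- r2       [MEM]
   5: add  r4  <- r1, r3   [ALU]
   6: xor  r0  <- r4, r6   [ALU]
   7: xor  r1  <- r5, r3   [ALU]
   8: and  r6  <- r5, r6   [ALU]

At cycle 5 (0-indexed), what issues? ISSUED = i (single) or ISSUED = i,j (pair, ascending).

ISSUED = 6,7

[0] i0/i1  xor+beq  -- 2-wide
[1] i2  or  -- RAW r0
[2] i3  st  -- no-port MEM/MEM
[3] i4  ld  -- RAW r3
[4] i5  add  -- RAW r4
[5] i6/i7  xor+xor  -- 2-wide
[6] i8  and  -- tail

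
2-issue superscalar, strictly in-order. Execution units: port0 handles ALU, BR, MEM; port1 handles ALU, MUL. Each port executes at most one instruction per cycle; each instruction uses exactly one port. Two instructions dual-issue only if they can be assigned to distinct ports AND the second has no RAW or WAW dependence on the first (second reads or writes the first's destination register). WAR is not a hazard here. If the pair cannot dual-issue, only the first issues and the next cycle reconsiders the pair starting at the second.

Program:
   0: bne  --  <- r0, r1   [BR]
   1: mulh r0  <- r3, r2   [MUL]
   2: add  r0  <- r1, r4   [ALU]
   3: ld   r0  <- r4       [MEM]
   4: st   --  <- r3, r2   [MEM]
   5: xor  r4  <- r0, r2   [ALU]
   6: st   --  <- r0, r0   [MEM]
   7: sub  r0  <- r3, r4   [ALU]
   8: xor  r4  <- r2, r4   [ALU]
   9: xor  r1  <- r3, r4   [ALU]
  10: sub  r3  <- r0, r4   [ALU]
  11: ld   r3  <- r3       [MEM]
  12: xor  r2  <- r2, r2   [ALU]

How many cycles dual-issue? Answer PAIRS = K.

c0: i0&i1 bne.BR+mulh.MUL  pair
c1: i2 add.ALU  WAW r0
c2: i3 ld.MEM  no-port MEM/MEM
c3: i4&i5 st.MEM+xor.ALU  pair
c4: i6&i7 st.MEM+sub.ALU  pair
c5: i8 xor.ALU  RAW r4
c6: i9&i10 xor.ALU+sub.ALU  pair
c7: i11&i12 ld.MEM+xor.ALU  pair

PAIRS = 5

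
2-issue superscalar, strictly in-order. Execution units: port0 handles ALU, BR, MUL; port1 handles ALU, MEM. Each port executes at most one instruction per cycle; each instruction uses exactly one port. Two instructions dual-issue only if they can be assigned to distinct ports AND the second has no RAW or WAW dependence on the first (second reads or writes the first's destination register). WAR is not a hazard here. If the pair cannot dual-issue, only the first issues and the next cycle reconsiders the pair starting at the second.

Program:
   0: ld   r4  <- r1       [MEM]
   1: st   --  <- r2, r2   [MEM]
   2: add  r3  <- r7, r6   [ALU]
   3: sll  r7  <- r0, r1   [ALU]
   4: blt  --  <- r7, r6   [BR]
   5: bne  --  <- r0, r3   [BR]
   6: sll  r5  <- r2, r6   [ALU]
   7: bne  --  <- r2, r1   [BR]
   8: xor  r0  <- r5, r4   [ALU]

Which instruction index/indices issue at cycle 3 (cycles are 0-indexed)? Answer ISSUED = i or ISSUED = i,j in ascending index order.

ISSUED = 4

  cy0 -> i0 (ld) no-port MEM/MEM
  cy1 -> i1&i2 (st add) pair
  cy2 -> i3 (sll) RAW r7
  cy3 -> i4 (blt) no-port BR/BR
  cy4 -> i5&i6 (bne sll) pair
  cy5 -> i7&i8 (bne xor) pair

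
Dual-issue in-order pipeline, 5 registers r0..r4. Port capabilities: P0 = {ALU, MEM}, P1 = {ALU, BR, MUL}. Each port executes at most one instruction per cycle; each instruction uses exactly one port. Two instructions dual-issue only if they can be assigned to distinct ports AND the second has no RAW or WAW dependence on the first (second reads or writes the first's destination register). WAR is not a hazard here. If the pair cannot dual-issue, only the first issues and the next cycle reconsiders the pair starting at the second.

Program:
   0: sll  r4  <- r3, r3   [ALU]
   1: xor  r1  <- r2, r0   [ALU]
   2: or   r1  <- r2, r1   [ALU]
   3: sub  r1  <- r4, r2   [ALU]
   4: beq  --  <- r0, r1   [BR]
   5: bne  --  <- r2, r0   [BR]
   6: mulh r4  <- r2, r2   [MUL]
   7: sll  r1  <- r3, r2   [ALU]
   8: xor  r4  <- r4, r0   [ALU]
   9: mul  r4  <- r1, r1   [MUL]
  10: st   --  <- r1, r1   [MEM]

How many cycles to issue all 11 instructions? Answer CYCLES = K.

[0] i0+i1  sll.ALU/xor.ALU  -- dual
[1] i2  or.ALU  -- WAW r1
[2] i3  sub.ALU  -- RAW r1
[3] i4  beq.BR  -- no-port BR/BR
[4] i5  bne.BR  -- no-port BR/MUL
[5] i6+i7  mulh.MUL/sll.ALU  -- dual
[6] i8  xor.ALU  -- WAW r4
[7] i9+i10  mul.MUL/st.MEM  -- dual

CYCLES = 8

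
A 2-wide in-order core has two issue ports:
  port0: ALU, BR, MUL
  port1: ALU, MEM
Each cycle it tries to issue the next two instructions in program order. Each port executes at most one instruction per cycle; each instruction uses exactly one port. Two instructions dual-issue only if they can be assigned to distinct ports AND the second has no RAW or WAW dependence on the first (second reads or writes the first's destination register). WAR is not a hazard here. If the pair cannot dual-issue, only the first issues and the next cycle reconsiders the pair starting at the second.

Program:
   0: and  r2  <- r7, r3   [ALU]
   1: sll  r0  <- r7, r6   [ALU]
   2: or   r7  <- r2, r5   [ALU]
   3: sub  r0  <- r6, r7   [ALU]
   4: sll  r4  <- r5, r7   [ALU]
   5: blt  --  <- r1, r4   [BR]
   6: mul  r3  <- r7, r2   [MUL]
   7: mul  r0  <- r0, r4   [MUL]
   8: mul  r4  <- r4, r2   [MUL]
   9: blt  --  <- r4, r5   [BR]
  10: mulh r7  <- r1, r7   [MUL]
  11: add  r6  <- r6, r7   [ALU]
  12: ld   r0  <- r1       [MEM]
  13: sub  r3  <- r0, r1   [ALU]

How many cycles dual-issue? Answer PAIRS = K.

PAIRS = 3

  cy0 -> i0,i1 (and sll) pair
  cy1 -> i2 (or) RAW r7
  cy2 -> i3,i4 (sub sll) pair
  cy3 -> i5 (blt) no-port BR/MUL
  cy4 -> i6 (mul) no-port MUL/MUL
  cy5 -> i7 (mul) no-port MUL/MUL
  cy6 -> i8 (mul) no-port MUL/BR
  cy7 -> i9 (blt) no-port BR/MUL
  cy8 -> i10 (mulh) RAW r7
  cy9 -> i11,i12 (add ld) pair
  cy10 -> i13 (sub) tail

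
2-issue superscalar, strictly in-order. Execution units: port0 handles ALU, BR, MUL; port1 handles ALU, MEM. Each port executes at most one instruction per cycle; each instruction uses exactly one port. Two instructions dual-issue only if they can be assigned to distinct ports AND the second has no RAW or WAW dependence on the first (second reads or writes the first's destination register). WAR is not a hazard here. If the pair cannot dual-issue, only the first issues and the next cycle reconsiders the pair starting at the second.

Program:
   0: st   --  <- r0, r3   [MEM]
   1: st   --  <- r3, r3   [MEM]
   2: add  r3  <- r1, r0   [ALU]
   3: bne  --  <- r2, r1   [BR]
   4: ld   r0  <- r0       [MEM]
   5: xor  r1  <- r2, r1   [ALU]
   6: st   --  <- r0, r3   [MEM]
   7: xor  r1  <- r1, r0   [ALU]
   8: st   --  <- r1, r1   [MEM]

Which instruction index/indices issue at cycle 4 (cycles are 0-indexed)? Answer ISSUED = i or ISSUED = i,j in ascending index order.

ISSUED = 7

c0: i0 st.MEM  no-port MEM/MEM
c1: i1,i2 st.MEM+add.ALU  dual
c2: i3,i4 bne.BR+ld.MEM  dual
c3: i5,i6 xor.ALU+st.MEM  dual
c4: i7 xor.ALU  RAW r1
c5: i8 st.MEM  tail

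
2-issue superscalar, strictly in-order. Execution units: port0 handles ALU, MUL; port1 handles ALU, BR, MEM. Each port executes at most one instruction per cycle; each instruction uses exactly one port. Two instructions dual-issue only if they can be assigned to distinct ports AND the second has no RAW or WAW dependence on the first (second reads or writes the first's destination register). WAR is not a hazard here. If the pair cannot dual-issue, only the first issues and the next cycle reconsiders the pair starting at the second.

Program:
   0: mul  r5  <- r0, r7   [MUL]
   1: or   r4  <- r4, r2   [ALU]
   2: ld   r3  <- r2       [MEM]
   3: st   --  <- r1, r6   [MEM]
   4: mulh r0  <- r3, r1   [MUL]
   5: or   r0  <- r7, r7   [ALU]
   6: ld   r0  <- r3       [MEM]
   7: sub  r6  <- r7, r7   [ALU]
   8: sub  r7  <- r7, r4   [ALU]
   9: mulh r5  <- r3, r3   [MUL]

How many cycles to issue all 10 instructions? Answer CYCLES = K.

#0 head=0: mul or i0,i1 2-wide
#1 head=2: ld i2 no-port MEM/MEM
#2 head=3: st mulh i3,i4 2-wide
#3 head=5: or i5 WAW r0
#4 head=6: ld sub i6,i7 2-wide
#5 head=8: sub mulh i8,i9 2-wide

CYCLES = 6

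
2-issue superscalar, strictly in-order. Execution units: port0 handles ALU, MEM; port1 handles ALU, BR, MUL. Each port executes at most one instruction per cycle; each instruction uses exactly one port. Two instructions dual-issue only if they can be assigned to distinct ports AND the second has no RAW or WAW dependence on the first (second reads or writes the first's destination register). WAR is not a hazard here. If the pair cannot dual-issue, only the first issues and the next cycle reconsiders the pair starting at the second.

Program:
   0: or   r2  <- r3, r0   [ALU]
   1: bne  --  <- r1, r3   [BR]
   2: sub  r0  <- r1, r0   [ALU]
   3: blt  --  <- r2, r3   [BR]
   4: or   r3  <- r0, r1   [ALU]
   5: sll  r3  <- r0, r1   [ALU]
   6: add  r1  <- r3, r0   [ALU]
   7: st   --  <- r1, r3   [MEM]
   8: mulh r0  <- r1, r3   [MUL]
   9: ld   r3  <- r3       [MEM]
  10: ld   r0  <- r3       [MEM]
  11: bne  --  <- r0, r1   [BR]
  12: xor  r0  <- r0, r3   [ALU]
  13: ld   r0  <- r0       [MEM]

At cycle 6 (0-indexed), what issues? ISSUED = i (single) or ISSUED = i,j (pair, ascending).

c0: i0+i1 or.ALU+bne.BR  2-wide
c1: i2+i3 sub.ALU+blt.BR  2-wide
c2: i4 or.ALU  WAW r3
c3: i5 sll.ALU  RAW r3
c4: i6 add.ALU  RAW r1
c5: i7+i8 st.MEM+mulh.MUL  2-wide
c6: i9 ld.MEM  no-port MEM/MEM
c7: i10 ld.MEM  RAW r0
c8: i11+i12 bne.BR+xor.ALU  2-wide
c9: i13 ld.MEM  tail

ISSUED = 9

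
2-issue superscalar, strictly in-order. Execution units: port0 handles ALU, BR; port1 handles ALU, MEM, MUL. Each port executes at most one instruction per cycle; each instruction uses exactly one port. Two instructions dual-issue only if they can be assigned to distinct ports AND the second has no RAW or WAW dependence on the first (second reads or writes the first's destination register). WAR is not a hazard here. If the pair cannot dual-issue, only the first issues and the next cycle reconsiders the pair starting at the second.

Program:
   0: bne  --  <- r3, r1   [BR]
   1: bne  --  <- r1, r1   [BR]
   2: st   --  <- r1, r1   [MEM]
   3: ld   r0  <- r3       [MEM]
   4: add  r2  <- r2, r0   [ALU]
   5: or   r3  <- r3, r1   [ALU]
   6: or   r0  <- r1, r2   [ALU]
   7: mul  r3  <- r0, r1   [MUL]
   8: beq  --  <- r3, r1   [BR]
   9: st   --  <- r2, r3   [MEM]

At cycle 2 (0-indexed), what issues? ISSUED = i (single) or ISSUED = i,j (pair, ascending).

t=0 i0:bne ; no-port BR/BR
t=1 i1/i2:bne+st ; pair
t=2 i3:ld ; RAW r0
t=3 i4/i5:add+or ; pair
t=4 i6:or ; RAW r0
t=5 i7:mul ; RAW r3
t=6 i8/i9:beq+st ; pair

ISSUED = 3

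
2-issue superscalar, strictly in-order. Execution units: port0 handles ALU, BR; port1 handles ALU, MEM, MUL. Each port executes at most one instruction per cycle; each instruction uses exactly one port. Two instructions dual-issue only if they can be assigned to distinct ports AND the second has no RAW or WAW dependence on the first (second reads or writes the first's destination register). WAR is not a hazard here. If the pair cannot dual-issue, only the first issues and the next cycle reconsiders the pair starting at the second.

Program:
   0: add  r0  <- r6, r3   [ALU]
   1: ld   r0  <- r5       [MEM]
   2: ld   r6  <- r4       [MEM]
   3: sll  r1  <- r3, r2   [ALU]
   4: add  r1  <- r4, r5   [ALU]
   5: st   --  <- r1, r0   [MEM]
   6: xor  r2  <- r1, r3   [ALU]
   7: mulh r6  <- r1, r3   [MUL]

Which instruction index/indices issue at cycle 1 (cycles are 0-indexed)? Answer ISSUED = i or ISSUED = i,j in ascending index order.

0. add @i0  | WAW r0
1. ld @i1  | no-port MEM/MEM
2. ld;sll @i2/i3  | dual
3. add @i4  | RAW r1
4. st;xor @i5/i6  | dual
5. mulh @i7  | tail

ISSUED = 1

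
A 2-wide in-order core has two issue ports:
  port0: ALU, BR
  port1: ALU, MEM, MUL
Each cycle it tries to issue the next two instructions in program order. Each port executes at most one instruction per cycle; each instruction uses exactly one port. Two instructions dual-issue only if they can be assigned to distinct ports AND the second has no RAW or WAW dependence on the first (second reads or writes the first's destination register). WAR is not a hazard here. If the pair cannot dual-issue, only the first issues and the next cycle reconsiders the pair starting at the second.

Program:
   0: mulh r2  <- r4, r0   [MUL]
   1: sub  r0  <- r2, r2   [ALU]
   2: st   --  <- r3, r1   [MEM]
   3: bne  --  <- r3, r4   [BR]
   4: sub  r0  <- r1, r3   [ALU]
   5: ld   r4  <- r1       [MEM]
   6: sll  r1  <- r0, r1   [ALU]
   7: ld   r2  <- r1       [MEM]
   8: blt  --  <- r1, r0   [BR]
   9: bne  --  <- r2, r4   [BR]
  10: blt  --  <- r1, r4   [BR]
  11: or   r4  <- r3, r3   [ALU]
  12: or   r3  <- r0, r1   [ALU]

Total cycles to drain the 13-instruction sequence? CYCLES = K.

[0] i0  mulh.MUL  -- RAW r2
[1] i1+i2  sub.ALU st.MEM  -- pair
[2] i3+i4  bne.BR sub.ALU  -- pair
[3] i5+i6  ld.MEM sll.ALU  -- pair
[4] i7+i8  ld.MEM blt.BR  -- pair
[5] i9  bne.BR  -- no-port BR/BR
[6] i10+i11  blt.BR or.ALU  -- pair
[7] i12  or.ALU  -- tail

CYCLES = 8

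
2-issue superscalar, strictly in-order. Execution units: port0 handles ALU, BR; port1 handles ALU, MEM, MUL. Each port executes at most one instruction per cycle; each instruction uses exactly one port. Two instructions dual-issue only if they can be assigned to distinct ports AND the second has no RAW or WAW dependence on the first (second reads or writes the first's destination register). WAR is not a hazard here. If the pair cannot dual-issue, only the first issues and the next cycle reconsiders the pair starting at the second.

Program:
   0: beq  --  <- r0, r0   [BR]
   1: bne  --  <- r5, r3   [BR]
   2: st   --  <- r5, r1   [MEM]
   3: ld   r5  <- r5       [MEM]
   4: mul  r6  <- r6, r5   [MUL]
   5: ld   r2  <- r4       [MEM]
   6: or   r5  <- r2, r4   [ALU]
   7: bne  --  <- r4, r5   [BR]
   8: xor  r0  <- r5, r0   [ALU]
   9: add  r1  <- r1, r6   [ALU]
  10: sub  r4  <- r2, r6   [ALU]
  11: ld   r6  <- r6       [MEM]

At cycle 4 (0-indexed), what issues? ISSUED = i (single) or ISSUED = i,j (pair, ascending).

#0 head=0: beq i0 no-port BR/BR
#1 head=1: bne/st i1+i2 pair
#2 head=3: ld i3 no-port MEM/MUL
#3 head=4: mul i4 no-port MUL/MEM
#4 head=5: ld i5 RAW r2
#5 head=6: or i6 RAW r5
#6 head=7: bne/xor i7+i8 pair
#7 head=9: add/sub i9+i10 pair
#8 head=11: ld i11 tail

ISSUED = 5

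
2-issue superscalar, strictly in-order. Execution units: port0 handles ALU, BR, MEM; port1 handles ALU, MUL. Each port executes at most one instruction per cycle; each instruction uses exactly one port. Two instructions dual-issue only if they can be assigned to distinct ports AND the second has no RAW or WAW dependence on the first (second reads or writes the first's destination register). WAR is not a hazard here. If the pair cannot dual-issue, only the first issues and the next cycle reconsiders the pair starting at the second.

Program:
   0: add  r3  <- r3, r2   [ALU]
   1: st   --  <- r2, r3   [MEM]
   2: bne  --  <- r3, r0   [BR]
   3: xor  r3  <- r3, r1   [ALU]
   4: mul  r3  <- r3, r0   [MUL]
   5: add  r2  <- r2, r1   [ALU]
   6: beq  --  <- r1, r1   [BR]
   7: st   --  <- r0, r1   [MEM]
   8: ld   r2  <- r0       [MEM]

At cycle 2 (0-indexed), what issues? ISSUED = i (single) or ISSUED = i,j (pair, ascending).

c0: i0 add.ALU  RAW r3
c1: i1 st.MEM  no-port MEM/BR
c2: i2/i3 bne.BR xor.ALU  dual
c3: i4/i5 mul.MUL add.ALU  dual
c4: i6 beq.BR  no-port BR/MEM
c5: i7 st.MEM  no-port MEM/MEM
c6: i8 ld.MEM  tail

ISSUED = 2,3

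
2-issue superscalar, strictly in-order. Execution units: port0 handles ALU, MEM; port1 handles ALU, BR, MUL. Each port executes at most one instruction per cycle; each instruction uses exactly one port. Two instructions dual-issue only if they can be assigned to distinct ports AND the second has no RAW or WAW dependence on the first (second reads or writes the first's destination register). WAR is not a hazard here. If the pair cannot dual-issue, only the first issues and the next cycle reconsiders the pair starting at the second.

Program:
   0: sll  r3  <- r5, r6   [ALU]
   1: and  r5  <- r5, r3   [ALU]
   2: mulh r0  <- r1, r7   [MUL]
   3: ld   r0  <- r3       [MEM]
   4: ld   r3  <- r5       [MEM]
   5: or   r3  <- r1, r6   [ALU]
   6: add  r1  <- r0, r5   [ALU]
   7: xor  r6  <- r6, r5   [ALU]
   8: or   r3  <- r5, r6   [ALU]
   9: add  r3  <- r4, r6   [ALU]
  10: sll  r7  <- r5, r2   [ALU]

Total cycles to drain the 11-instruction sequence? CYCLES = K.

CYCLES = 8

[0] i0  sll.ALU  -- RAW r3
[1] i1,i2  and.ALU;mulh.MUL  -- pair
[2] i3  ld.MEM  -- no-port MEM/MEM
[3] i4  ld.MEM  -- WAW r3
[4] i5,i6  or.ALU;add.ALU  -- pair
[5] i7  xor.ALU  -- RAW r6
[6] i8  or.ALU  -- WAW r3
[7] i9,i10  add.ALU;sll.ALU  -- pair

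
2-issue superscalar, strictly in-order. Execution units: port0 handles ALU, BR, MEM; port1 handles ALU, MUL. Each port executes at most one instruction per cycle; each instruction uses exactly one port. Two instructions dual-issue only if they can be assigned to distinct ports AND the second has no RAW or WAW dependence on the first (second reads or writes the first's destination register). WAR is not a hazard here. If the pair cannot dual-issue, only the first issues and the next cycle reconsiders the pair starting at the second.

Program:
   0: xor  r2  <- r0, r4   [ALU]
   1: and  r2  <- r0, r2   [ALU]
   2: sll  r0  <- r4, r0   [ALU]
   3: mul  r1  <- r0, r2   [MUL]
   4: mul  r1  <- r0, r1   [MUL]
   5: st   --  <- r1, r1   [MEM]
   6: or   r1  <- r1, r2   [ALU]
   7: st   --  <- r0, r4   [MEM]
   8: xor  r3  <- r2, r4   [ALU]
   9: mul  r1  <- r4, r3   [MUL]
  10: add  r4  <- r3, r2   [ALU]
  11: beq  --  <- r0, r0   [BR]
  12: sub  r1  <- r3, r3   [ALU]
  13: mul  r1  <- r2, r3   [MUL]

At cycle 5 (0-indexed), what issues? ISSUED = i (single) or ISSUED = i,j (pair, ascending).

ISSUED = 7,8

[0] i0  xor.ALU  -- RAW+WAW r2
[1] i1/i2  and.ALU+sll.ALU  -- pair
[2] i3  mul.MUL  -- no-port MUL/MUL
[3] i4  mul.MUL  -- RAW r1
[4] i5/i6  st.MEM+or.ALU  -- pair
[5] i7/i8  st.MEM+xor.ALU  -- pair
[6] i9/i10  mul.MUL+add.ALU  -- pair
[7] i11/i12  beq.BR+sub.ALU  -- pair
[8] i13  mul.MUL  -- tail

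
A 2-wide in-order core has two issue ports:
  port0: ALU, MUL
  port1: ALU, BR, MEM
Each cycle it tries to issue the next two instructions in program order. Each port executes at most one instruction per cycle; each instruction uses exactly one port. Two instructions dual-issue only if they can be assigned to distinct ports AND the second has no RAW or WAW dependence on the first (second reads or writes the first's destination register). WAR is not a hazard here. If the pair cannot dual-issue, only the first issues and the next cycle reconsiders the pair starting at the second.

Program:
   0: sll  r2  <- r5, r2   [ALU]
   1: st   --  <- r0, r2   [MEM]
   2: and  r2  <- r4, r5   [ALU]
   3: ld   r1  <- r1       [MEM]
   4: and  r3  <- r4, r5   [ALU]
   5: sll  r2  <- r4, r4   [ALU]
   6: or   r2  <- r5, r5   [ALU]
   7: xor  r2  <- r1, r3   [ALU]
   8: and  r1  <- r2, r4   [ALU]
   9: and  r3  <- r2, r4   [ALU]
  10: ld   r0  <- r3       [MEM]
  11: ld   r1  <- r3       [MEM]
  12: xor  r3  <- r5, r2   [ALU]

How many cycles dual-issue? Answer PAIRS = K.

PAIRS = 4

c0: i0 sll  RAW r2
c1: i1/i2 st;and  dual
c2: i3/i4 ld;and  dual
c3: i5 sll  WAW r2
c4: i6 or  WAW r2
c5: i7 xor  RAW r2
c6: i8/i9 and;and  dual
c7: i10 ld  no-port MEM/MEM
c8: i11/i12 ld;xor  dual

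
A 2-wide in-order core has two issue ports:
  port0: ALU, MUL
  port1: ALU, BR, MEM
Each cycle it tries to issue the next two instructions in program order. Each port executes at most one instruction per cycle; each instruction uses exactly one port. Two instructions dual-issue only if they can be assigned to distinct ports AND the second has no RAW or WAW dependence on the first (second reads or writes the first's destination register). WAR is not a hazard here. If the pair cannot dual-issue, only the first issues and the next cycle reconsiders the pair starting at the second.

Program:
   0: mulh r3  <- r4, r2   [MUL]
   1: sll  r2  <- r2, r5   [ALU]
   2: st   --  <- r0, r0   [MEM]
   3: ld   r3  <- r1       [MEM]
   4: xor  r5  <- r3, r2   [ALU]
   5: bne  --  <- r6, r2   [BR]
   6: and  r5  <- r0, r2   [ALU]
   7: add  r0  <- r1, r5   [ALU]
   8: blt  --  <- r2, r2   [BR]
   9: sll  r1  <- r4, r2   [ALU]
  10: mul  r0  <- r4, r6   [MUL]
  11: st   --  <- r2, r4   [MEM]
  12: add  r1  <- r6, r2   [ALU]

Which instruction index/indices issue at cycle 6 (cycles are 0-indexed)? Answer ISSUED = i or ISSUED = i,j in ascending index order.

t=0 i0,i1:mulh+sll ; pair
t=1 i2:st ; no-port MEM/MEM
t=2 i3:ld ; RAW r3
t=3 i4,i5:xor+bne ; pair
t=4 i6:and ; RAW r5
t=5 i7,i8:add+blt ; pair
t=6 i9,i10:sll+mul ; pair
t=7 i11,i12:st+add ; pair

ISSUED = 9,10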